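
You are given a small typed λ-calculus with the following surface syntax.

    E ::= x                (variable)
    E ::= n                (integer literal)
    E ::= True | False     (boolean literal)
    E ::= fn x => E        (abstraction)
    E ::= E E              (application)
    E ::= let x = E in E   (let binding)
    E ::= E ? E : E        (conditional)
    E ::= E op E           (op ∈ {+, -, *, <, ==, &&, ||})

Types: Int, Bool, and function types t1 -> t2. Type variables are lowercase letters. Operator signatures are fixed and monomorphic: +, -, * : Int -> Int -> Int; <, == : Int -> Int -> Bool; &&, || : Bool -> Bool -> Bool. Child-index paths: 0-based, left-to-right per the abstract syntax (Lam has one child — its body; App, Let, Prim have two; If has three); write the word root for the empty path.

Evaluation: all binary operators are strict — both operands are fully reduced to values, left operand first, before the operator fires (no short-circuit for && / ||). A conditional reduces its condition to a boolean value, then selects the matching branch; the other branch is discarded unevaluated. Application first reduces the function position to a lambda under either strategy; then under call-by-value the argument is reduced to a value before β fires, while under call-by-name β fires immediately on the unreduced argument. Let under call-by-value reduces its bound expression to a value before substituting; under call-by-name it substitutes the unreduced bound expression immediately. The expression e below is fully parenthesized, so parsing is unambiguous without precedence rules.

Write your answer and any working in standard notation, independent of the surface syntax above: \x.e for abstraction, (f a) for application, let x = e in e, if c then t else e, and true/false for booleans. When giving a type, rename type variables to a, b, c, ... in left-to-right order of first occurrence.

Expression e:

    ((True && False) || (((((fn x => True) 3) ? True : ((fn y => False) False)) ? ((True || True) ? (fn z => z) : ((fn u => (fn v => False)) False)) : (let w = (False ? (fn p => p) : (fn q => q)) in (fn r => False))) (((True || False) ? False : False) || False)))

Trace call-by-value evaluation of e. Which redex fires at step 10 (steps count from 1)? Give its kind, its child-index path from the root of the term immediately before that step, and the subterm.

Answer: beta at 1 : ((\z.z) false)

Working:
step 0: ((true && false) || ((if (if ((\x.true) 3) then true else ((\y.false) false)) then (if (true || true) then (\z.z) else ((\u.(\v.false)) false)) else (let w = (if false then (\p.p) else (\q.q)) in (\r.false))) ((if (true || false) then false else false) || false)))
step 1: [delta@0] (false || ((if (if ((\x.true) 3) then true else ((\y.false) false)) then (if (true || true) then (\z.z) else ((\u.(\v.false)) false)) else (let w = (if false then (\p.p) else (\q.q)) in (\r.false))) ((if (true || false) then false else false) || false)))
step 2: [beta@1.0.0.0] (false || ((if (if true then true else ((\y.false) false)) then (if (true || true) then (\z.z) else ((\u.(\v.false)) false)) else (let w = (if false then (\p.p) else (\q.q)) in (\r.false))) ((if (true || false) then false else false) || false)))
step 3: [if@1.0.0] (false || ((if true then (if (true || true) then (\z.z) else ((\u.(\v.false)) false)) else (let w = (if false then (\p.p) else (\q.q)) in (\r.false))) ((if (true || false) then false else false) || false)))
step 4: [if@1.0] (false || ((if (true || true) then (\z.z) else ((\u.(\v.false)) false)) ((if (true || false) then false else false) || false)))
step 5: [delta@1.0.0] (false || ((if true then (\z.z) else ((\u.(\v.false)) false)) ((if (true || false) then false else false) || false)))
step 6: [if@1.0] (false || ((\z.z) ((if (true || false) then false else false) || false)))
step 7: [delta@1.1.0.0] (false || ((\z.z) ((if true then false else false) || false)))
step 8: [if@1.1.0] (false || ((\z.z) (false || false)))
step 9: [delta@1.1] (false || ((\z.z) false))
step 10: [beta@1] (false || false)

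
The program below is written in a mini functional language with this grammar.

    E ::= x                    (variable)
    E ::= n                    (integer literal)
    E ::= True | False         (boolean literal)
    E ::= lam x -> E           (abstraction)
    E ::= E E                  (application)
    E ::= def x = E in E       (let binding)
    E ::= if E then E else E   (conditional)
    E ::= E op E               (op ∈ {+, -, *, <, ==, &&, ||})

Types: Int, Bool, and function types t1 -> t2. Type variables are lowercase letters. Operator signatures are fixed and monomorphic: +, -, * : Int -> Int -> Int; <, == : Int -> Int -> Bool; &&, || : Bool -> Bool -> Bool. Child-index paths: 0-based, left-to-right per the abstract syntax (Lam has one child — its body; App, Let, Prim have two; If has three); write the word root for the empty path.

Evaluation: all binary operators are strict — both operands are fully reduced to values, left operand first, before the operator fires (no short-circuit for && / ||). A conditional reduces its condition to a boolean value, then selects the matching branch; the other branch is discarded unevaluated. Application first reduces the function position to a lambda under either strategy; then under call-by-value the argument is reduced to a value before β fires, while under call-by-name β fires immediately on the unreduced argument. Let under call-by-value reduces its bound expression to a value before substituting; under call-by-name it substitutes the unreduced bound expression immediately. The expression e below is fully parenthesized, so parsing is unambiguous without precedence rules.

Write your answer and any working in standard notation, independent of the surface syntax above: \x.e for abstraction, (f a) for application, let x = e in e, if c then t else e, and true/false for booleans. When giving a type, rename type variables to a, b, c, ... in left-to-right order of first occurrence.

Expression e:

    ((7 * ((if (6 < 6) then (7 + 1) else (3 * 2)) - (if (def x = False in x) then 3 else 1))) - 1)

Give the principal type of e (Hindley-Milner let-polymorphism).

Answer: Int

Working:
  unify Int ~ Int
  unify Int ~ Int
  unify Int ~ Int
  unify Bool ~ Bool
  unify Int ~ Int
  unify Int ~ Int
  unify Int ~ Int
  unify Int ~ Int
  unify Int ~ Int
  unify Int ~ Int
let x : Bool
x : Bool
  unify Bool ~ Bool
  unify Int ~ Int
  unify Int ~ Int
  unify Int ~ Int
  unify Int ~ Int
  unify Int ~ Int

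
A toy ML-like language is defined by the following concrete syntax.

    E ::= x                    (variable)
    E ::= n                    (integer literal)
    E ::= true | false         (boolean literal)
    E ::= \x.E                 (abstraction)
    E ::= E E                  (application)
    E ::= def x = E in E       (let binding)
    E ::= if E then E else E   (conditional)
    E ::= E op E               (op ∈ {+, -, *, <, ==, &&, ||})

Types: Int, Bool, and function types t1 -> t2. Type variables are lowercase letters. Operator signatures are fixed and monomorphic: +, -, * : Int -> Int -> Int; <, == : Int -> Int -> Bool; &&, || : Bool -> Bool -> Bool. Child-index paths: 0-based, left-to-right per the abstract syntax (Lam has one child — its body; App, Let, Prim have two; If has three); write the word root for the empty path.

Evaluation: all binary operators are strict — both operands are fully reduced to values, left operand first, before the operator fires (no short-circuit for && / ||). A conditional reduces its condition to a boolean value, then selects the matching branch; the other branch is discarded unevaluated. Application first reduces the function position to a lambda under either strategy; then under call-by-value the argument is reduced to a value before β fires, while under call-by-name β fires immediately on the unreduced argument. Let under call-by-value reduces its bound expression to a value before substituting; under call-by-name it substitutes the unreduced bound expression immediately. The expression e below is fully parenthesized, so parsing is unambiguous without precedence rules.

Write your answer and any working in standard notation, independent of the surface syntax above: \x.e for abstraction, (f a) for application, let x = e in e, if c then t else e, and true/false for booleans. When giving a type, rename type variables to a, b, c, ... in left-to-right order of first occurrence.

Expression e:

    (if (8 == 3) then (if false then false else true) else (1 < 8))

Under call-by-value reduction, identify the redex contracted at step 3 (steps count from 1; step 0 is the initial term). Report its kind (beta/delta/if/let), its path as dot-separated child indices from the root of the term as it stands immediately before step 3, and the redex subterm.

Trace:
step 0: (if (8 == 3) then (if false then false else true) else (1 < 8))
step 1: [delta@0] (if false then (if false then false else true) else (1 < 8))
step 2: [if@root] (1 < 8)
step 3: [delta@root] true

Answer: delta at root : (1 < 8)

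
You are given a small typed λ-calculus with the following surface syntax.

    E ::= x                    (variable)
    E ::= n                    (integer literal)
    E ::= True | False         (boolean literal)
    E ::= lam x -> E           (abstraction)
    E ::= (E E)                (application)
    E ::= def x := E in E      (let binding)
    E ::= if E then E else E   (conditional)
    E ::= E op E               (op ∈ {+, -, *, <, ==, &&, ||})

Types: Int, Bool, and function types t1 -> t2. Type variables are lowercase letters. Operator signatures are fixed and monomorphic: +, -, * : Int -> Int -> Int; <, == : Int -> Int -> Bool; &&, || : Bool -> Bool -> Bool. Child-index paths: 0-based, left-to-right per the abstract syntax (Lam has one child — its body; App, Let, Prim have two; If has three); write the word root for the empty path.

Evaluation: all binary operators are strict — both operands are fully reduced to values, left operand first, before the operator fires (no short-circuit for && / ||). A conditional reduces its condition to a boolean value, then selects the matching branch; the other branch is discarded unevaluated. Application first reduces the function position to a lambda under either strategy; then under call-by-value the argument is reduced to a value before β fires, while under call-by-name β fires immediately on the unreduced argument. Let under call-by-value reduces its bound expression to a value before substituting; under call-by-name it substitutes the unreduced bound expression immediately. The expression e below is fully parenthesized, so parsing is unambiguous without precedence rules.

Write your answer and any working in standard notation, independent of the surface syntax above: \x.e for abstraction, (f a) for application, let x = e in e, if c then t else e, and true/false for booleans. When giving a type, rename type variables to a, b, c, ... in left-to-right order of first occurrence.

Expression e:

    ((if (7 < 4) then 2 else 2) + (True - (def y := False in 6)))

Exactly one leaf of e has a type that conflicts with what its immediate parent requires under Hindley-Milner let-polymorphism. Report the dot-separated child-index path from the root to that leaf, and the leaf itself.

Answer: 1.0 : true

Trace:
  unify Int ~ Int
  unify Int ~ Int
  unify Bool ~ Bool
  unify Int ~ Int
  unify Int ~ Int
  unify Bool ~ Int
  FAIL: mismatch Bool ~ Int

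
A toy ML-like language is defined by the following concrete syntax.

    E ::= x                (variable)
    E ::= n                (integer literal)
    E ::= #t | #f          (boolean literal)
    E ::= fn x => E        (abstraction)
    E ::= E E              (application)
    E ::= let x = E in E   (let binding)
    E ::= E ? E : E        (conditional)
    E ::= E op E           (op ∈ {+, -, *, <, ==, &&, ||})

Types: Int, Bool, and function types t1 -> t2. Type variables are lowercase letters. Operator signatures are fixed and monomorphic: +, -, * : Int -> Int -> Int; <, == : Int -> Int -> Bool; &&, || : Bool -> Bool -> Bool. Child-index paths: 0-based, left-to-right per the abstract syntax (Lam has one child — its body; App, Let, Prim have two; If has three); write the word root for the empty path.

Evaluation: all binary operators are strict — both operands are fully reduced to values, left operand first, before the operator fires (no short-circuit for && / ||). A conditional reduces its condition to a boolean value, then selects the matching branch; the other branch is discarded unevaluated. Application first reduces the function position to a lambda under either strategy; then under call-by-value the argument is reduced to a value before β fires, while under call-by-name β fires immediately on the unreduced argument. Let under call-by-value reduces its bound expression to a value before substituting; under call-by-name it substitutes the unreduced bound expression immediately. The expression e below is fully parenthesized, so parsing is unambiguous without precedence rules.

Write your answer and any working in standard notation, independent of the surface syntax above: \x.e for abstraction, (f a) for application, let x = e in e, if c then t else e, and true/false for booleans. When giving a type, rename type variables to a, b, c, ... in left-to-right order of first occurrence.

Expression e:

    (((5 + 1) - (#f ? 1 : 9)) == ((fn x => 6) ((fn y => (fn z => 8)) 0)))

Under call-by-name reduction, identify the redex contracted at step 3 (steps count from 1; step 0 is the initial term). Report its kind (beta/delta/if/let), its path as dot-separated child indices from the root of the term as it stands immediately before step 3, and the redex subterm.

Answer: delta at 0 : (6 - 9)

Derivation:
step 0: (((5 + 1) - (if false then 1 else 9)) == ((\x.6) ((\y.(\z.8)) 0)))
step 1: [delta@0.0] ((6 - (if false then 1 else 9)) == ((\x.6) ((\y.(\z.8)) 0)))
step 2: [if@0.1] ((6 - 9) == ((\x.6) ((\y.(\z.8)) 0)))
step 3: [delta@0] (-3 == ((\x.6) ((\y.(\z.8)) 0)))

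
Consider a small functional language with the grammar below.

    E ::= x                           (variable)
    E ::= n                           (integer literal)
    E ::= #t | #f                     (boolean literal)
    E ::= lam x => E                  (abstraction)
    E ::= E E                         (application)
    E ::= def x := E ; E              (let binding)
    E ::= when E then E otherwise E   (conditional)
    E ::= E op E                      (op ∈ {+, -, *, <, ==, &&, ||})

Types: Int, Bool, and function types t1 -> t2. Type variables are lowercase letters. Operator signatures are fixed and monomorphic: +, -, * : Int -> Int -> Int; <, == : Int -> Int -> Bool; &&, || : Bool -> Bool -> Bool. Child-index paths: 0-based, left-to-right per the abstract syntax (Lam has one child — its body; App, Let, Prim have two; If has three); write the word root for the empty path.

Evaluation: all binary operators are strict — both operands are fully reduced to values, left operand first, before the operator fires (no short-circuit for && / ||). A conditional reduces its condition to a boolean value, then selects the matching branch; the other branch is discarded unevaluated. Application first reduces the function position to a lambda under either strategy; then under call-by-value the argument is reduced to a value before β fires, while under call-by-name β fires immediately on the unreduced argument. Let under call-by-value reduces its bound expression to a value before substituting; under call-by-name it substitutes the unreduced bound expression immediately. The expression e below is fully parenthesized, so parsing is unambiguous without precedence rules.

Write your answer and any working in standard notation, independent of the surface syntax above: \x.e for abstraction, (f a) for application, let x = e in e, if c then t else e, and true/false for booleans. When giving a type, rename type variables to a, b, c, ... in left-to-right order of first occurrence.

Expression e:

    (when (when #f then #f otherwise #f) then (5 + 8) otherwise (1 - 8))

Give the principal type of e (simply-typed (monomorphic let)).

Working:
  unify Bool ~ Bool
  unify Bool ~ Bool
  unify Bool ~ Bool
  unify Int ~ Int
  unify Int ~ Int
  unify Int ~ Int
  unify Int ~ Int
  unify Int ~ Int

Answer: Int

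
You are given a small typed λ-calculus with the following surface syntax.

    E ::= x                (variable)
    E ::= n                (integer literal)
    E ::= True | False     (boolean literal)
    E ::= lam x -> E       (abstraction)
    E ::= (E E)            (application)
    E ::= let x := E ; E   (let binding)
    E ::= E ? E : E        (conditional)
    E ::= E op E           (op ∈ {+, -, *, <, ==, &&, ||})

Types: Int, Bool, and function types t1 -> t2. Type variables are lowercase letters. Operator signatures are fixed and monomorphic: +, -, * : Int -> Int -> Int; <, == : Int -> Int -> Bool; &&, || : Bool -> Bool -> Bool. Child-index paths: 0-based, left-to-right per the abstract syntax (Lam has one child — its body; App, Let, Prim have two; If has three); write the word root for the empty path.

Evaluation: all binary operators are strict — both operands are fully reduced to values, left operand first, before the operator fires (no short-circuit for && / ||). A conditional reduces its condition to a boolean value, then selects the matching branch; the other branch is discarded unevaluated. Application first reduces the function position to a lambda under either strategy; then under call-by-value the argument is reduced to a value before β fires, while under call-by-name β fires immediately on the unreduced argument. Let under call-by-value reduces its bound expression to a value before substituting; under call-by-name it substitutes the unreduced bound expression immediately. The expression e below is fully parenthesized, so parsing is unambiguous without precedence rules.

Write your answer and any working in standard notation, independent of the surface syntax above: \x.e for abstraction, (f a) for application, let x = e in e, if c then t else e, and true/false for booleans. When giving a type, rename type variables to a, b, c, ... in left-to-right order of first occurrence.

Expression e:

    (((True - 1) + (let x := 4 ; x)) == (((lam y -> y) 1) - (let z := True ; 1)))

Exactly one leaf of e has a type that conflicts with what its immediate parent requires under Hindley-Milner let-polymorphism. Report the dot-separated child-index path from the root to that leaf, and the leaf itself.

Derivation:
  unify Bool ~ Int
  FAIL: mismatch Bool ~ Int

Answer: 0.0.0 : true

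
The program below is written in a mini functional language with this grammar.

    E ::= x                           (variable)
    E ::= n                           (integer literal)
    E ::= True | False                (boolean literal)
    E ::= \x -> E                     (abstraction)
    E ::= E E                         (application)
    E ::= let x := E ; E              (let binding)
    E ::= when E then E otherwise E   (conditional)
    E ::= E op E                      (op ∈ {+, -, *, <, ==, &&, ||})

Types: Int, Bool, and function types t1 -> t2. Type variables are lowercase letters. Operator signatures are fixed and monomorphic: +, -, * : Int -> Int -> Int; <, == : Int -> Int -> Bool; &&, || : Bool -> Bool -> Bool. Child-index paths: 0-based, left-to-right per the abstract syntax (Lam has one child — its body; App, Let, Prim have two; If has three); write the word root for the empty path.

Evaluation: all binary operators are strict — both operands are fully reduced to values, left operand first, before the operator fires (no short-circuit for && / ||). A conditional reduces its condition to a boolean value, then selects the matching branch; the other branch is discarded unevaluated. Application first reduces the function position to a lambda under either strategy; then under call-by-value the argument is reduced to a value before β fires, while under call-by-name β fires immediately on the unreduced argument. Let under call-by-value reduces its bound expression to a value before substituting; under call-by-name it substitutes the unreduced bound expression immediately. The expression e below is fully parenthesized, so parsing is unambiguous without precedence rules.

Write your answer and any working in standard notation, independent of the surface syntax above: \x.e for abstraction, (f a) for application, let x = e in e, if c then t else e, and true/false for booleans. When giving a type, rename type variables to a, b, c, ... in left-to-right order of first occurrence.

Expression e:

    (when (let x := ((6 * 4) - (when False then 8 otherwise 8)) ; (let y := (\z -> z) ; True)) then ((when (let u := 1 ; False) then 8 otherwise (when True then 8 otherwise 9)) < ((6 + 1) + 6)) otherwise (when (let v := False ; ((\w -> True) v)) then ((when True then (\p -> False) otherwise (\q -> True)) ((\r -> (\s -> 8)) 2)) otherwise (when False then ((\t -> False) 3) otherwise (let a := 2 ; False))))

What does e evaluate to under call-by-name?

Answer: true

Trace:
step 0: (if (let x = ((6 * 4) - (if false then 8 else 8)) in (let y = (\z.z) in true)) then ((if (let u = 1 in false) then 8 else (if true then 8 else 9)) < ((6 + 1) + 6)) else (if (let v = false in ((\w.true) v)) then ((if true then (\p.false) else (\q.true)) ((\r.(\s.8)) 2)) else (if false then ((\t.false) 3) else (let a = 2 in false))))
step 1: [let@0] (if (let y = (\z.z) in true) then ((if (let u = 1 in false) then 8 else (if true then 8 else 9)) < ((6 + 1) + 6)) else (if (let v = false in ((\w.true) v)) then ((if true then (\p.false) else (\q.true)) ((\r.(\s.8)) 2)) else (if false then ((\t.false) 3) else (let a = 2 in false))))
step 2: [let@0] (if true then ((if (let u = 1 in false) then 8 else (if true then 8 else 9)) < ((6 + 1) + 6)) else (if (let v = false in ((\w.true) v)) then ((if true then (\p.false) else (\q.true)) ((\r.(\s.8)) 2)) else (if false then ((\t.false) 3) else (let a = 2 in false))))
step 3: [if@root] ((if (let u = 1 in false) then 8 else (if true then 8 else 9)) < ((6 + 1) + 6))
step 4: [let@0.0] ((if false then 8 else (if true then 8 else 9)) < ((6 + 1) + 6))
step 5: [if@0] ((if true then 8 else 9) < ((6 + 1) + 6))
step 6: [if@0] (8 < ((6 + 1) + 6))
step 7: [delta@1.0] (8 < (7 + 6))
step 8: [delta@1] (8 < 13)
step 9: [delta@root] true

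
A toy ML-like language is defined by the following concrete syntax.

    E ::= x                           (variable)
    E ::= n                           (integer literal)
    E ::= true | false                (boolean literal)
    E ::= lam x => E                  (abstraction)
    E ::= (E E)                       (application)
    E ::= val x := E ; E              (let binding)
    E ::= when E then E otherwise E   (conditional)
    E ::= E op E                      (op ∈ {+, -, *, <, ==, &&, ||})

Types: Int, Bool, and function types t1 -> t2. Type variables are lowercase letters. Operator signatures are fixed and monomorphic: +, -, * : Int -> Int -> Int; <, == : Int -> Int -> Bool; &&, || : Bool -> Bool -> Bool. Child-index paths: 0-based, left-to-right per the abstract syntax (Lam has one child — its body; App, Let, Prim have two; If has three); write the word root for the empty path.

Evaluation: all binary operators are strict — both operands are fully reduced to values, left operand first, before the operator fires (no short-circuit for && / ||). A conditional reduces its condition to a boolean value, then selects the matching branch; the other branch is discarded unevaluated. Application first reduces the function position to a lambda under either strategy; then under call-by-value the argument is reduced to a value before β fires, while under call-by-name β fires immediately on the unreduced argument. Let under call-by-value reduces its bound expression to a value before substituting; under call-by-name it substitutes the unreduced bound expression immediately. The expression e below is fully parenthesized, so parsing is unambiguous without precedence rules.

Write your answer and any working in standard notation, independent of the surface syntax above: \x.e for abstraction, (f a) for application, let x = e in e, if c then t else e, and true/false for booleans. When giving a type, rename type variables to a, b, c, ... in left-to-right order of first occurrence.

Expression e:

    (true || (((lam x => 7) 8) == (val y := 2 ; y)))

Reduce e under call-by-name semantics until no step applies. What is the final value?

Working:
step 0: (true || (((\x.7) 8) == (let y = 2 in y)))
step 1: [beta@1.0] (true || (7 == (let y = 2 in y)))
step 2: [let@1.1] (true || (7 == 2))
step 3: [delta@1] (true || false)
step 4: [delta@root] true

Answer: true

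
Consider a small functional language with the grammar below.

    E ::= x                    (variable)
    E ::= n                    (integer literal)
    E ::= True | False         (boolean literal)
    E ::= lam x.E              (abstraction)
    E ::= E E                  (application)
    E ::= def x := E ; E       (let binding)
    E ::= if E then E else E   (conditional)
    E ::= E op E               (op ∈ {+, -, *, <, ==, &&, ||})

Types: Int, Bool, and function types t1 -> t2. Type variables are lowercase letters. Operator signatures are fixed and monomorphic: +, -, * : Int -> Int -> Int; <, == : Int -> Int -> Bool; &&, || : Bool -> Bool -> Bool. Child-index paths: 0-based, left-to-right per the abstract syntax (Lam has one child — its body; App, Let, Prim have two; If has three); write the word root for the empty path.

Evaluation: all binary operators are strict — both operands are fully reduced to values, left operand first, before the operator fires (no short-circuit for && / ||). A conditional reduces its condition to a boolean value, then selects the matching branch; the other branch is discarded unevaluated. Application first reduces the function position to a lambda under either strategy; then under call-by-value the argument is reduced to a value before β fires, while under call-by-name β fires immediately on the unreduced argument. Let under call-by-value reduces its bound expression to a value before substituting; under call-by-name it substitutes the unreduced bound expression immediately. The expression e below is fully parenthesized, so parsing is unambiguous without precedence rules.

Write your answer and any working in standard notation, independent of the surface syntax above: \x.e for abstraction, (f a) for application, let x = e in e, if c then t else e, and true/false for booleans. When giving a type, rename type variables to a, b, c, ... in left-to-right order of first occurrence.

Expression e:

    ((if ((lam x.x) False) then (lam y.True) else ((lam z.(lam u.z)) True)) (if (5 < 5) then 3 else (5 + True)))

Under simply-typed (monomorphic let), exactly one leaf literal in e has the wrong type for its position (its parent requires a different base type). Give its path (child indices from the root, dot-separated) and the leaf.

Working:
x : a
\x._ : a -> a
  unify a -> a ~ Bool -> b
  unify a ~ Bool
  unify Bool ~ b
_ _ : Bool
  unify Bool ~ Bool
\y._ : c -> Bool
z : d
\u._ : e -> d
\z._ : d -> e -> d
  unify d -> e -> d ~ Bool -> f
  unify d ~ Bool
  unify e -> Bool ~ f
_ _ : e -> Bool
  unify c -> Bool ~ e -> Bool
  unify c ~ e
  unify Bool ~ Bool
  unify Int ~ Int
  unify Int ~ Int
  unify Bool ~ Bool
  unify Int ~ Int
  unify Bool ~ Int
  FAIL: mismatch Bool ~ Int

Answer: 1.2.1 : true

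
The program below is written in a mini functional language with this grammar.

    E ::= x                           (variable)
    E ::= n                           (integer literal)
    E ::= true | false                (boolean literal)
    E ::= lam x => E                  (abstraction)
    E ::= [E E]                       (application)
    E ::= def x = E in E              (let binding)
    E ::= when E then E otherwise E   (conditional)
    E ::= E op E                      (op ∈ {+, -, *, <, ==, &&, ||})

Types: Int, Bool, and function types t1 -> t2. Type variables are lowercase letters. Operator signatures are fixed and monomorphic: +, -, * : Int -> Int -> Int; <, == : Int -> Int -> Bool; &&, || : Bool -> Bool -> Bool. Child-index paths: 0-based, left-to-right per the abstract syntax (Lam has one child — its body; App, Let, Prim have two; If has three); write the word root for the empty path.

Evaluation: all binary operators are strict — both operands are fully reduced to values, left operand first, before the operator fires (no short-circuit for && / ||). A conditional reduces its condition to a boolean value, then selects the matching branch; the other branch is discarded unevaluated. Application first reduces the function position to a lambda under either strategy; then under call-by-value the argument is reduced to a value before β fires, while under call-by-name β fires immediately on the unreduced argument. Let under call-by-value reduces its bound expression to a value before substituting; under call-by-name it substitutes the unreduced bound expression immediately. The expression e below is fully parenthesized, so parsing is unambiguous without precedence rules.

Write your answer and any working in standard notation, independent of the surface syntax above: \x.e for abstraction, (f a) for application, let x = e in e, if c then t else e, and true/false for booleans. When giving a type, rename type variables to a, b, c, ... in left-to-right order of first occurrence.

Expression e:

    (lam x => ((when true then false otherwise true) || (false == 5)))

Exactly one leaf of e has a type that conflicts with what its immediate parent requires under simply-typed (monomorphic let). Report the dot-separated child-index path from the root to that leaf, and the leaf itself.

Answer: 0.1.0 : false

Working:
  unify Bool ~ Bool
  unify Bool ~ Bool
  unify Bool ~ Bool
  unify Bool ~ Int
  FAIL: mismatch Bool ~ Int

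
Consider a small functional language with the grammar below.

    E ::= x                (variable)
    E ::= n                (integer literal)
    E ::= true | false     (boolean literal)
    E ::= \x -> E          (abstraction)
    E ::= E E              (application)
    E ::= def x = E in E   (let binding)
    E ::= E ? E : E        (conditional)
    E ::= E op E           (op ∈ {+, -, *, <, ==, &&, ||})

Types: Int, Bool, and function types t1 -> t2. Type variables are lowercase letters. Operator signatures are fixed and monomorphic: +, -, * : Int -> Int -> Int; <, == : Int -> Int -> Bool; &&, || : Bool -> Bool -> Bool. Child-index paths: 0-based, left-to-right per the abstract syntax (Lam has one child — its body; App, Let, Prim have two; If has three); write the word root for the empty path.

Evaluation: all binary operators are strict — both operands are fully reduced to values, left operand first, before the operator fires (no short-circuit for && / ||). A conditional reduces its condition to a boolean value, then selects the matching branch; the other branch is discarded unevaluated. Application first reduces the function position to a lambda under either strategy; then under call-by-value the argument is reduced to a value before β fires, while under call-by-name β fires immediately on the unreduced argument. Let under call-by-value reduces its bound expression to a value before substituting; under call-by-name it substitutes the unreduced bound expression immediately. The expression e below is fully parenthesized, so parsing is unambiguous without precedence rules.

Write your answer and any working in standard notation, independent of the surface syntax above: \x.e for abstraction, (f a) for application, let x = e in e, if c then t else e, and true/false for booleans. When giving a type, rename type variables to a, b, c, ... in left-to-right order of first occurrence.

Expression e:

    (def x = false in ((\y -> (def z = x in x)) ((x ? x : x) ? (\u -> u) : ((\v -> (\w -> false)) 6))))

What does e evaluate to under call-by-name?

Answer: false

Derivation:
step 0: (let x = false in ((\y.(let z = x in x)) (if (if x then x else x) then (\u.u) else ((\v.(\w.false)) 6))))
step 1: [let@root] ((\y.(let z = false in false)) (if (if false then false else false) then (\u.u) else ((\v.(\w.false)) 6)))
step 2: [beta@root] (let z = false in false)
step 3: [let@root] false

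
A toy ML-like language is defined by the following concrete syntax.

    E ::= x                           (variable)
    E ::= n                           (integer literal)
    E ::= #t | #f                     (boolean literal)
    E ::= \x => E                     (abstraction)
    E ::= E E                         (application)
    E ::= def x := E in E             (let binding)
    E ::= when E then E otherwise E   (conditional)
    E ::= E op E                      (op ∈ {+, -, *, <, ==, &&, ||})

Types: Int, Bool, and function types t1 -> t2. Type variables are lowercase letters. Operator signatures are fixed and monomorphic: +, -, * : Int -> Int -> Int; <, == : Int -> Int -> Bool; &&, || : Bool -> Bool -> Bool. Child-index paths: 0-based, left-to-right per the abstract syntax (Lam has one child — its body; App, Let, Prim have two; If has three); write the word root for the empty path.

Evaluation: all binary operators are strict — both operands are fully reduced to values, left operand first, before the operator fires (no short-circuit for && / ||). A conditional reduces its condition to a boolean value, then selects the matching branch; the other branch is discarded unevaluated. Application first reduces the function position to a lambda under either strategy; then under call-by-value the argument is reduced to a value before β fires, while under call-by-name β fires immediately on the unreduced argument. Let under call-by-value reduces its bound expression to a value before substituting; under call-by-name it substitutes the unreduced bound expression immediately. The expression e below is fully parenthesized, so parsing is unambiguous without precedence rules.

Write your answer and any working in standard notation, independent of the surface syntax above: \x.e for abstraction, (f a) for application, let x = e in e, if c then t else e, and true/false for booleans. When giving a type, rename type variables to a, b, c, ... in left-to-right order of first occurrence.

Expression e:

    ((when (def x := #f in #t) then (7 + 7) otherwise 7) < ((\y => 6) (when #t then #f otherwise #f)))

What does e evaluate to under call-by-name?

Working:
step 0: ((if (let x = false in true) then (7 + 7) else 7) < ((\y.6) (if true then false else false)))
step 1: [let@0.0] ((if true then (7 + 7) else 7) < ((\y.6) (if true then false else false)))
step 2: [if@0] ((7 + 7) < ((\y.6) (if true then false else false)))
step 3: [delta@0] (14 < ((\y.6) (if true then false else false)))
step 4: [beta@1] (14 < 6)
step 5: [delta@root] false

Answer: false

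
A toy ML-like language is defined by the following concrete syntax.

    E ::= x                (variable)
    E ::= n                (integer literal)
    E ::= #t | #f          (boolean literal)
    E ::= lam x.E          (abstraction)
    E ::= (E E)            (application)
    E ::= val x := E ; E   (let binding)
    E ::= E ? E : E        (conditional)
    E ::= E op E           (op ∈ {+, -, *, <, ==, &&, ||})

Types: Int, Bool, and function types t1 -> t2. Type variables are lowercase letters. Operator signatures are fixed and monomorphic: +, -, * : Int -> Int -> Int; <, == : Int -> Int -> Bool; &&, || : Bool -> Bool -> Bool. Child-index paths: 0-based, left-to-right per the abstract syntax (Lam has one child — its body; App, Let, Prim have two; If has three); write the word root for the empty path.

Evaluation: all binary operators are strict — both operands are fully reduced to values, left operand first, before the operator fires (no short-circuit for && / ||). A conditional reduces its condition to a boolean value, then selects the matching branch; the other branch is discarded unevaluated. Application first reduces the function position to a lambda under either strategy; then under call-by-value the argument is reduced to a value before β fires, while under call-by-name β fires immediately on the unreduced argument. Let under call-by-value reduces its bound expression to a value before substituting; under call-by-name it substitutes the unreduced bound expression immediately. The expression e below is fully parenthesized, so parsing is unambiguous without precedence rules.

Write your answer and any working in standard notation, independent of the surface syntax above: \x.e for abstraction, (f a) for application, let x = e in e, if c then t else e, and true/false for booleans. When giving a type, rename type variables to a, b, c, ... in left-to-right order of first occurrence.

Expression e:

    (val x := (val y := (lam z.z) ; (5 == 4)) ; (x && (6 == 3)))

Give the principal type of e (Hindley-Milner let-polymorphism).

Trace:
z : a
\z._ : a -> a
let y : forall. a -> a
  unify Int ~ Int
  unify Int ~ Int
let x : Bool
x : Bool
  unify Bool ~ Bool
  unify Int ~ Int
  unify Int ~ Int
  unify Bool ~ Bool

Answer: Bool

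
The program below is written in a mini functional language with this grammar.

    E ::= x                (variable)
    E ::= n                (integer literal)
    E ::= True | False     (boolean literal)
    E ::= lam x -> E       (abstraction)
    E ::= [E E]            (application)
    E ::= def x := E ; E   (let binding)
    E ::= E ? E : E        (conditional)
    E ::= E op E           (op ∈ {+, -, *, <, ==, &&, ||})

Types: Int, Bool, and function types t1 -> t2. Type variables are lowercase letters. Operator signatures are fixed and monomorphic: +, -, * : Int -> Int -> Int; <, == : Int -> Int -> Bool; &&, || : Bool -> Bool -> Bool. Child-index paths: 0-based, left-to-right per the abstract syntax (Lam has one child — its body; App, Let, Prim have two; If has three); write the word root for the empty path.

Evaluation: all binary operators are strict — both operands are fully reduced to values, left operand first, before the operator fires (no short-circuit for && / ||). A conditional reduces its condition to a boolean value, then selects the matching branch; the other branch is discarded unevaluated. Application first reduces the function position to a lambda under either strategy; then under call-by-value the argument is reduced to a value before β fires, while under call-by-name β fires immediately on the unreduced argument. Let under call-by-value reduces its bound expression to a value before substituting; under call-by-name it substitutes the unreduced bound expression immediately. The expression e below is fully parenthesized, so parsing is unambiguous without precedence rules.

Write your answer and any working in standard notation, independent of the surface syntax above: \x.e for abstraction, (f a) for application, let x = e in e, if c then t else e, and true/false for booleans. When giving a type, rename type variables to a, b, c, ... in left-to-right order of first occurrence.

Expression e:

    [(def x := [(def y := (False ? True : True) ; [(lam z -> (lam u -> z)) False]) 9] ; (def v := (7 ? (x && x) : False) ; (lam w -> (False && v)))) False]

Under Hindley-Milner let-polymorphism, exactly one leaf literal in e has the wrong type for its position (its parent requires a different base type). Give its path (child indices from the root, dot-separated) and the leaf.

Answer: 0.1.0.0 : 7

Trace:
  unify Bool ~ Bool
  unify Bool ~ Bool
let y : Bool
z : a
\u._ : b -> a
\z._ : a -> b -> a
  unify a -> b -> a ~ Bool -> c
  unify a ~ Bool
  unify b -> Bool ~ c
_ _ : b -> Bool
  unify b -> Bool ~ Int -> d
  unify b ~ Int
  unify Bool ~ d
_ _ : Bool
let x : Bool
  unify Int ~ Bool
  FAIL: mismatch Int ~ Bool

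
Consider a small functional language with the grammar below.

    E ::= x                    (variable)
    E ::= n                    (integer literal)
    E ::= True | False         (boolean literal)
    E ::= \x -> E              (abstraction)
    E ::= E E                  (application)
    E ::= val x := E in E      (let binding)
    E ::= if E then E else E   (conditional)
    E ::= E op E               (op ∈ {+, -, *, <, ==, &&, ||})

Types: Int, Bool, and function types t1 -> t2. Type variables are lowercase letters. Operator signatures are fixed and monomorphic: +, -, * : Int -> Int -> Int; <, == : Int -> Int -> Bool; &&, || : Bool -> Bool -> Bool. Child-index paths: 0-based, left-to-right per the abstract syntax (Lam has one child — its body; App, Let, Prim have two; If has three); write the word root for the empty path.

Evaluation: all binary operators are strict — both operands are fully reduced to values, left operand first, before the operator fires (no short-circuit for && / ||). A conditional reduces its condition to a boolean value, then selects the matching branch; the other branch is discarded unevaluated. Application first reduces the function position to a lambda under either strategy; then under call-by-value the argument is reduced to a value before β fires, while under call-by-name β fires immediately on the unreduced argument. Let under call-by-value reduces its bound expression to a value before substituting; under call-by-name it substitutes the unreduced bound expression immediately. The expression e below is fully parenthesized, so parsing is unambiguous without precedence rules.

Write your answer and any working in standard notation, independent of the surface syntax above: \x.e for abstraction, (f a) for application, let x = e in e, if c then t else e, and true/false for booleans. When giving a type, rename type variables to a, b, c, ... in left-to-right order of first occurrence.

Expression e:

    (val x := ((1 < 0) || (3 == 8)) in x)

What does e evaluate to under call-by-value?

Answer: false

Derivation:
step 0: (let x = ((1 < 0) || (3 == 8)) in x)
step 1: [delta@0.0] (let x = (false || (3 == 8)) in x)
step 2: [delta@0.1] (let x = (false || false) in x)
step 3: [delta@0] (let x = false in x)
step 4: [let@root] false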